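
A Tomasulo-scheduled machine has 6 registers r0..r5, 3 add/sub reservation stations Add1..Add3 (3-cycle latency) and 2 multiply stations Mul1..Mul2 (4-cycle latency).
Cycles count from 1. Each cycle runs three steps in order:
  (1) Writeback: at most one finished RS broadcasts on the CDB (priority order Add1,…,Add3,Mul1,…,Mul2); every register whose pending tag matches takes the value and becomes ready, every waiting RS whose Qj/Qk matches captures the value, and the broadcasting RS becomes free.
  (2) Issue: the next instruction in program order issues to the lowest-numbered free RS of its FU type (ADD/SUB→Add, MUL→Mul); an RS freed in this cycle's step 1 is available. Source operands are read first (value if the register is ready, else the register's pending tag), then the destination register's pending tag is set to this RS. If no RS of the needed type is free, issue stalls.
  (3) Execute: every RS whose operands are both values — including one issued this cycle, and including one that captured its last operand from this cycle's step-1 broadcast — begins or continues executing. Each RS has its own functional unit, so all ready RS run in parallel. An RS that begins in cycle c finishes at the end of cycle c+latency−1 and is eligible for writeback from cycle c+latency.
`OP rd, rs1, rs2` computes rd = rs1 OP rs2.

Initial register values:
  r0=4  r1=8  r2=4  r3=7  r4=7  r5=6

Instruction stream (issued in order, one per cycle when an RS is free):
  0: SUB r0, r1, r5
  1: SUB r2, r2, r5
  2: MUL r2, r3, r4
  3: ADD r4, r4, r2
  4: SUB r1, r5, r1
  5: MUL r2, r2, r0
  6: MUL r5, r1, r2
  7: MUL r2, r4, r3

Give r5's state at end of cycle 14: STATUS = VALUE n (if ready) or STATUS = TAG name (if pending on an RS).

STATUS = TAG Mul1

  c1: issue SUB r0<-Add1  regs: r0:Add1,r1:8,r2:4,r3:7,r4:7,r5:6
  c2: issue SUB r2<-Add2  regs: r0:Add1,r1:8,r2:Add2,r3:7,r4:7,r5:6
  c3: issue MUL r2<-Mul1  regs: r0:Add1,r1:8,r2:Mul1,r3:7,r4:7,r5:6
  c4: CDB Add1=2; issue ADD r4<-Add1  regs: r0:2,r1:8,r2:Mul1,r3:7,r4:Add1,r5:6
  c5: CDB Add2=-2; issue SUB r1<-Add2  regs: r0:2,r1:Add2,r2:Mul1,r3:7,r4:Add1,r5:6
  c6: issue MUL r2<-Mul2  regs: r0:2,r1:Add2,r2:Mul2,r3:7,r4:Add1,r5:6
  c7: CDB Mul1=49; issue MUL r5<-Mul1  regs: r0:2,r1:Add2,r2:Mul2,r3:7,r4:Add1,r5:Mul1
  c8: CDB Add2=-2; stall  regs: r0:2,r1:-2,r2:Mul2,r3:7,r4:Add1,r5:Mul1
  c9: stall  regs: r0:2,r1:-2,r2:Mul2,r3:7,r4:Add1,r5:Mul1
  c10: CDB Add1=56; stall  regs: r0:2,r1:-2,r2:Mul2,r3:7,r4:56,r5:Mul1
  c11: CDB Mul2=98; issue MUL r2<-Mul2  regs: r0:2,r1:-2,r2:Mul2,r3:7,r4:56,r5:Mul1
  c12: -  regs: r0:2,r1:-2,r2:Mul2,r3:7,r4:56,r5:Mul1
  c13: -  regs: r0:2,r1:-2,r2:Mul2,r3:7,r4:56,r5:Mul1
  c14: -  regs: r0:2,r1:-2,r2:Mul2,r3:7,r4:56,r5:Mul1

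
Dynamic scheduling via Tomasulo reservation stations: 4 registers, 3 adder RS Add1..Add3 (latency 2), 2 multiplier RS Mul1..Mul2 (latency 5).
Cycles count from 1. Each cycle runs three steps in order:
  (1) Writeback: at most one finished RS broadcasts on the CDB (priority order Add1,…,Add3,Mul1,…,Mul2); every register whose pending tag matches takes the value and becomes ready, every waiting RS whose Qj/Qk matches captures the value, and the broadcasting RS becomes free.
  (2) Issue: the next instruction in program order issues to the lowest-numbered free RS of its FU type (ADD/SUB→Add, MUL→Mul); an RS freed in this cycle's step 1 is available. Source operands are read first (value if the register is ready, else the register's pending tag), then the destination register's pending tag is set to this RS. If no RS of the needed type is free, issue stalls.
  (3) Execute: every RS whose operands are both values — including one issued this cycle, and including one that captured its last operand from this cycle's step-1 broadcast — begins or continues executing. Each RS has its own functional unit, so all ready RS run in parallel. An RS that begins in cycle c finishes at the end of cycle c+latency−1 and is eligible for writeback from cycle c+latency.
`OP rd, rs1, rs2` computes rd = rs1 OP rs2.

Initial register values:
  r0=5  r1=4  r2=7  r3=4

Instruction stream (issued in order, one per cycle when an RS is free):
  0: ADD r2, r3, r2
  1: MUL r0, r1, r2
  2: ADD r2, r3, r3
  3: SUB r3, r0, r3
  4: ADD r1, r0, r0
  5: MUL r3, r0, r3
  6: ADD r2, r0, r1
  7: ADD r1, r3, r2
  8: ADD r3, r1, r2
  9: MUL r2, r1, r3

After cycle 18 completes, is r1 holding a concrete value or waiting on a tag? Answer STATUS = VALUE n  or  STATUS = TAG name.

c1: issue ADD r2<-Add1 | r0:5,r1:4,r2:Add1,r3:4
c2: issue MUL r0<-Mul1 | r0:Mul1,r1:4,r2:Add1,r3:4
c3: CDB Add1=11; issue ADD r2<-Add1 | r0:Mul1,r1:4,r2:Add1,r3:4
c4: issue SUB r3<-Add2 | r0:Mul1,r1:4,r2:Add1,r3:Add2
c5: CDB Add1=8; issue ADD r1<-Add1 | r0:Mul1,r1:Add1,r2:8,r3:Add2
c6: issue MUL r3<-Mul2 | r0:Mul1,r1:Add1,r2:8,r3:Mul2
c7: issue ADD r2<-Add3 | r0:Mul1,r1:Add1,r2:Add3,r3:Mul2
c8: CDB Mul1=44; stall | r0:44,r1:Add1,r2:Add3,r3:Mul2
c9: stall | r0:44,r1:Add1,r2:Add3,r3:Mul2
c10: CDB Add1=88; issue ADD r1<-Add1 | r0:44,r1:Add1,r2:Add3,r3:Mul2
c11: CDB Add2=40; issue ADD r3<-Add2 | r0:44,r1:Add1,r2:Add3,r3:Add2
c12: CDB Add3=132; issue MUL r2<-Mul1 | r0:44,r1:Add1,r2:Mul1,r3:Add2
c13: - | r0:44,r1:Add1,r2:Mul1,r3:Add2
c14: - | r0:44,r1:Add1,r2:Mul1,r3:Add2
c15: - | r0:44,r1:Add1,r2:Mul1,r3:Add2
c16: CDB Mul2=1760 | r0:44,r1:Add1,r2:Mul1,r3:Add2
c17: - | r0:44,r1:Add1,r2:Mul1,r3:Add2
c18: CDB Add1=1892 | r0:44,r1:1892,r2:Mul1,r3:Add2

STATUS = VALUE 1892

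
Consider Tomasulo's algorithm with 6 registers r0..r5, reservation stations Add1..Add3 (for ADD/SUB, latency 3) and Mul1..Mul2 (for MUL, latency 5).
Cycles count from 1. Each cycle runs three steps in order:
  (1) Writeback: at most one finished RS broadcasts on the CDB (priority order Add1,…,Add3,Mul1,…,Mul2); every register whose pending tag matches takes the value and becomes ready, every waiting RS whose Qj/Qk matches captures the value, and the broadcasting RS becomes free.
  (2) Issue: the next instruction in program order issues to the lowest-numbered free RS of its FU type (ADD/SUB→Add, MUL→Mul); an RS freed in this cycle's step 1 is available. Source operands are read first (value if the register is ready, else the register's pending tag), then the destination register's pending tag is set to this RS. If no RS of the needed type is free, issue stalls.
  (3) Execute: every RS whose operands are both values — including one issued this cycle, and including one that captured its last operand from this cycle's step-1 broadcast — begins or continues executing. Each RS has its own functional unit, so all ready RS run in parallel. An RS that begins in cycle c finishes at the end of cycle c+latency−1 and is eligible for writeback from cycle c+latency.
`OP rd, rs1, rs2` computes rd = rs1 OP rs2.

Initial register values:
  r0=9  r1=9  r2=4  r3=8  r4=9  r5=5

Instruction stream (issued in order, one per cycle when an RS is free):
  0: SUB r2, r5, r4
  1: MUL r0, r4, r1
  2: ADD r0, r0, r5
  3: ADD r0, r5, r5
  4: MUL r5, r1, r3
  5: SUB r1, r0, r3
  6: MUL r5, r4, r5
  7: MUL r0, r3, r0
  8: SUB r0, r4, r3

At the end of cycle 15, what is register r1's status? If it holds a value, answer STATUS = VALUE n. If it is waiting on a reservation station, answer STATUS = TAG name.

STATUS = VALUE 2

  c1: issue SUB r2<-Add1  regs: r0:9,r1:9,r2:Add1,r3:8,r4:9,r5:5
  c2: issue MUL r0<-Mul1  regs: r0:Mul1,r1:9,r2:Add1,r3:8,r4:9,r5:5
  c3: issue ADD r0<-Add2  regs: r0:Add2,r1:9,r2:Add1,r3:8,r4:9,r5:5
  c4: CDB Add1=-4; issue ADD r0<-Add1  regs: r0:Add1,r1:9,r2:-4,r3:8,r4:9,r5:5
  c5: issue MUL r5<-Mul2  regs: r0:Add1,r1:9,r2:-4,r3:8,r4:9,r5:Mul2
  c6: issue SUB r1<-Add3  regs: r0:Add1,r1:Add3,r2:-4,r3:8,r4:9,r5:Mul2
  c7: CDB Add1=10; stall  regs: r0:10,r1:Add3,r2:-4,r3:8,r4:9,r5:Mul2
  c8: CDB Mul1=81; issue MUL r5<-Mul1  regs: r0:10,r1:Add3,r2:-4,r3:8,r4:9,r5:Mul1
  c9: stall  regs: r0:10,r1:Add3,r2:-4,r3:8,r4:9,r5:Mul1
  c10: CDB Add3=2; stall  regs: r0:10,r1:2,r2:-4,r3:8,r4:9,r5:Mul1
  c11: CDB Add2=86; stall  regs: r0:10,r1:2,r2:-4,r3:8,r4:9,r5:Mul1
  c12: CDB Mul2=72; issue MUL r0<-Mul2  regs: r0:Mul2,r1:2,r2:-4,r3:8,r4:9,r5:Mul1
  c13: issue SUB r0<-Add1  regs: r0:Add1,r1:2,r2:-4,r3:8,r4:9,r5:Mul1
  c14: -  regs: r0:Add1,r1:2,r2:-4,r3:8,r4:9,r5:Mul1
  c15: -  regs: r0:Add1,r1:2,r2:-4,r3:8,r4:9,r5:Mul1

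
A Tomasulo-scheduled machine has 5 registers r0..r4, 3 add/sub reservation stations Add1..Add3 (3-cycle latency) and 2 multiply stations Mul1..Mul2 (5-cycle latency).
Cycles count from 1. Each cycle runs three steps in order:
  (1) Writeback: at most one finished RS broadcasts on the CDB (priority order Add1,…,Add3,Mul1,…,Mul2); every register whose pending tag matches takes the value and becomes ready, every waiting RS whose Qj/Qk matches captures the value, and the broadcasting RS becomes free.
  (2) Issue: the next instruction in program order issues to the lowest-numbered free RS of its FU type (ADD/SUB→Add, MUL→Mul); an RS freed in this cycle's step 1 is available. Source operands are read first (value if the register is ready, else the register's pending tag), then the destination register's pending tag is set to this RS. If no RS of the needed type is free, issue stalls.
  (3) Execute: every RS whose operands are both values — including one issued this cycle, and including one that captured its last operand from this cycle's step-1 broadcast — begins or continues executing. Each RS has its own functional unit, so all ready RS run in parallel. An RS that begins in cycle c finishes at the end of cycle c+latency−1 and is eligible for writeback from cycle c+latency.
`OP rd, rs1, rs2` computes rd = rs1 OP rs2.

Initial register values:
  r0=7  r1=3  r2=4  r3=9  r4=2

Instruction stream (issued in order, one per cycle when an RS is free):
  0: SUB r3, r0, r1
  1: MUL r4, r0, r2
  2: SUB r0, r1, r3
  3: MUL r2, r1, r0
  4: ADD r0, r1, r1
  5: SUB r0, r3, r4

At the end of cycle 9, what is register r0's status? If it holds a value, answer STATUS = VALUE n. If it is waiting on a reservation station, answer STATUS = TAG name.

STATUS = TAG Add3

cycle 1: issue SUB r3<-Add1 // r0:7,r1:3,r2:4,r3:Add1,r4:2
cycle 2: issue MUL r4<-Mul1 // r0:7,r1:3,r2:4,r3:Add1,r4:Mul1
cycle 3: issue SUB r0<-Add2 // r0:Add2,r1:3,r2:4,r3:Add1,r4:Mul1
cycle 4: CDB Add1=4; issue MUL r2<-Mul2 // r0:Add2,r1:3,r2:Mul2,r3:4,r4:Mul1
cycle 5: issue ADD r0<-Add1 // r0:Add1,r1:3,r2:Mul2,r3:4,r4:Mul1
cycle 6: issue SUB r0<-Add3 // r0:Add3,r1:3,r2:Mul2,r3:4,r4:Mul1
cycle 7: CDB Add2=-1 // r0:Add3,r1:3,r2:Mul2,r3:4,r4:Mul1
cycle 8: CDB Add1=6 // r0:Add3,r1:3,r2:Mul2,r3:4,r4:Mul1
cycle 9: CDB Mul1=28 // r0:Add3,r1:3,r2:Mul2,r3:4,r4:28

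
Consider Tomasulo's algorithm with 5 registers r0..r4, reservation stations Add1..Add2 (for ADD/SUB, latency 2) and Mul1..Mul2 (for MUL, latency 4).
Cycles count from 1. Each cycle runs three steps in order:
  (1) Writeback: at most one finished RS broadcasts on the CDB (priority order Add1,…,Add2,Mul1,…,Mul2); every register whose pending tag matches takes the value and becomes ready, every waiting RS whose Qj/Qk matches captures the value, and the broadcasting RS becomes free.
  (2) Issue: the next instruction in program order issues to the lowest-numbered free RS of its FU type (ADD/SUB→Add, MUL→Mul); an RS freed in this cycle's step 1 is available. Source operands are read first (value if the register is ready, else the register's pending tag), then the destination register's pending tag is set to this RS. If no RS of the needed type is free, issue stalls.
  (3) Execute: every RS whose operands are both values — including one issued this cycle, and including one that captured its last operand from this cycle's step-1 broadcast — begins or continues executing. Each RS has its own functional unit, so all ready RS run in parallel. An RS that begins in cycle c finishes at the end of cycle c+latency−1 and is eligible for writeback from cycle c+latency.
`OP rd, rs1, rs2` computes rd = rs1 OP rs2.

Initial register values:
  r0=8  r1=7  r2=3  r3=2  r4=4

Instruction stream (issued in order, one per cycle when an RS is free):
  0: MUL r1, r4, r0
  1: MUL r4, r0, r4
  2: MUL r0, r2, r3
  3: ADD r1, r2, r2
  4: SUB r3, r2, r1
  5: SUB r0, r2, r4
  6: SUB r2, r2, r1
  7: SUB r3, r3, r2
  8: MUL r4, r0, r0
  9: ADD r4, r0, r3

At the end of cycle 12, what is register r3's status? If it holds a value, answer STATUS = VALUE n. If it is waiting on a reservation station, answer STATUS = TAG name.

STATUS = TAG Add2

c1: issue MUL r1<-Mul1 | r0:8,r1:Mul1,r2:3,r3:2,r4:4
c2: issue MUL r4<-Mul2 | r0:8,r1:Mul1,r2:3,r3:2,r4:Mul2
c3: stall | r0:8,r1:Mul1,r2:3,r3:2,r4:Mul2
c4: stall | r0:8,r1:Mul1,r2:3,r3:2,r4:Mul2
c5: CDB Mul1=32; issue MUL r0<-Mul1 | r0:Mul1,r1:32,r2:3,r3:2,r4:Mul2
c6: CDB Mul2=32; issue ADD r1<-Add1 | r0:Mul1,r1:Add1,r2:3,r3:2,r4:32
c7: issue SUB r3<-Add2 | r0:Mul1,r1:Add1,r2:3,r3:Add2,r4:32
c8: CDB Add1=6; issue SUB r0<-Add1 | r0:Add1,r1:6,r2:3,r3:Add2,r4:32
c9: CDB Mul1=6; stall | r0:Add1,r1:6,r2:3,r3:Add2,r4:32
c10: CDB Add1=-29; issue SUB r2<-Add1 | r0:-29,r1:6,r2:Add1,r3:Add2,r4:32
c11: CDB Add2=-3; issue SUB r3<-Add2 | r0:-29,r1:6,r2:Add1,r3:Add2,r4:32
c12: CDB Add1=-3; issue MUL r4<-Mul1 | r0:-29,r1:6,r2:-3,r3:Add2,r4:Mul1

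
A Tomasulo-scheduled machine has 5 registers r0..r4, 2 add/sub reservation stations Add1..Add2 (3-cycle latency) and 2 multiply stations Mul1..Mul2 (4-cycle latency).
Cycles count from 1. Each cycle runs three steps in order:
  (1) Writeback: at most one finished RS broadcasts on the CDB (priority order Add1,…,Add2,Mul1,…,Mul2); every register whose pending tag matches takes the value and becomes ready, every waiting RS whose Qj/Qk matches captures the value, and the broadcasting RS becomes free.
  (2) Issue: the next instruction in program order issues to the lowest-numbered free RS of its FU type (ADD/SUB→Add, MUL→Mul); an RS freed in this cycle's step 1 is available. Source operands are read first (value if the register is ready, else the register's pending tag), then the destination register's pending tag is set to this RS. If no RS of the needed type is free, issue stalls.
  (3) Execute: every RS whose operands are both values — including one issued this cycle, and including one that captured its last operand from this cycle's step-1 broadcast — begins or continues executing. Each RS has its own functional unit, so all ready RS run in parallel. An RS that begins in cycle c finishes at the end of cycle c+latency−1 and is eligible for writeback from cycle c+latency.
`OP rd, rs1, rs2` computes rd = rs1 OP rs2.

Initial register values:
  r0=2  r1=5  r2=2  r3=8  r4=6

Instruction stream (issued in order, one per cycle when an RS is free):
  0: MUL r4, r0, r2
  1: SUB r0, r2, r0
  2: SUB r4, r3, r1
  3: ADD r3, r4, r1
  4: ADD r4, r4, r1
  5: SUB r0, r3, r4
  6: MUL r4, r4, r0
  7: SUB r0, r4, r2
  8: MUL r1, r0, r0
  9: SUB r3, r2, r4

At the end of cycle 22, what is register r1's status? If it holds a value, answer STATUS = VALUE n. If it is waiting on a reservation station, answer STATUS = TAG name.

cycle 1: issue MUL r4<-Mul1 // r0:2,r1:5,r2:2,r3:8,r4:Mul1
cycle 2: issue SUB r0<-Add1 // r0:Add1,r1:5,r2:2,r3:8,r4:Mul1
cycle 3: issue SUB r4<-Add2 // r0:Add1,r1:5,r2:2,r3:8,r4:Add2
cycle 4: stall // r0:Add1,r1:5,r2:2,r3:8,r4:Add2
cycle 5: CDB Add1=0; issue ADD r3<-Add1 // r0:0,r1:5,r2:2,r3:Add1,r4:Add2
cycle 6: CDB Add2=3; issue ADD r4<-Add2 // r0:0,r1:5,r2:2,r3:Add1,r4:Add2
cycle 7: CDB Mul1=4; stall // r0:0,r1:5,r2:2,r3:Add1,r4:Add2
cycle 8: stall // r0:0,r1:5,r2:2,r3:Add1,r4:Add2
cycle 9: CDB Add1=8; issue SUB r0<-Add1 // r0:Add1,r1:5,r2:2,r3:8,r4:Add2
cycle 10: CDB Add2=8; issue MUL r4<-Mul1 // r0:Add1,r1:5,r2:2,r3:8,r4:Mul1
cycle 11: issue SUB r0<-Add2 // r0:Add2,r1:5,r2:2,r3:8,r4:Mul1
cycle 12: issue MUL r1<-Mul2 // r0:Add2,r1:Mul2,r2:2,r3:8,r4:Mul1
cycle 13: CDB Add1=0; issue SUB r3<-Add1 // r0:Add2,r1:Mul2,r2:2,r3:Add1,r4:Mul1
cycle 14: - // r0:Add2,r1:Mul2,r2:2,r3:Add1,r4:Mul1
cycle 15: - // r0:Add2,r1:Mul2,r2:2,r3:Add1,r4:Mul1
cycle 16: - // r0:Add2,r1:Mul2,r2:2,r3:Add1,r4:Mul1
cycle 17: CDB Mul1=0 // r0:Add2,r1:Mul2,r2:2,r3:Add1,r4:0
cycle 18: - // r0:Add2,r1:Mul2,r2:2,r3:Add1,r4:0
cycle 19: - // r0:Add2,r1:Mul2,r2:2,r3:Add1,r4:0
cycle 20: CDB Add1=2 // r0:Add2,r1:Mul2,r2:2,r3:2,r4:0
cycle 21: CDB Add2=-2 // r0:-2,r1:Mul2,r2:2,r3:2,r4:0
cycle 22: - // r0:-2,r1:Mul2,r2:2,r3:2,r4:0

STATUS = TAG Mul2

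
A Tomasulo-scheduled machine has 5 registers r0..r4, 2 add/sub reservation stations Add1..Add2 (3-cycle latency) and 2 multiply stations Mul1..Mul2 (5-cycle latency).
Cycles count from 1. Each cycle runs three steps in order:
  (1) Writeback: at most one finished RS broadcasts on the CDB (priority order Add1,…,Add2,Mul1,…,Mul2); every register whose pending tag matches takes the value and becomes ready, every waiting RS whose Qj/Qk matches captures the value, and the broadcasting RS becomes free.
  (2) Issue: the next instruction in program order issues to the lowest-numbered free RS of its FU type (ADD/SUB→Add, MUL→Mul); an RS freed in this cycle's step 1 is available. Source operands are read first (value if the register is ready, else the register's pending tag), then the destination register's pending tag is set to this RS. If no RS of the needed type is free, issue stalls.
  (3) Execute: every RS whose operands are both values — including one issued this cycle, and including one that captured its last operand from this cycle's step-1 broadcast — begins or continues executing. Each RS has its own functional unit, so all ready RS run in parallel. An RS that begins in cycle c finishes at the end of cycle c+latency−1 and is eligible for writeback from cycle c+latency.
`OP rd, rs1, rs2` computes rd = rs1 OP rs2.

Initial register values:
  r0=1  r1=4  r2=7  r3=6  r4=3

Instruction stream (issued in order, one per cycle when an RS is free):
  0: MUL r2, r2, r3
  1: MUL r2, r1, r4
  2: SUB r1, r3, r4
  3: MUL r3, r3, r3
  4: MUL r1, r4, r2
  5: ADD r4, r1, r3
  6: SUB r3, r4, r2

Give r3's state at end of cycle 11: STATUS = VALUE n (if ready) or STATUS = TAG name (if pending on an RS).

c1: issue MUL r2<-Mul1 | r0:1,r1:4,r2:Mul1,r3:6,r4:3
c2: issue MUL r2<-Mul2 | r0:1,r1:4,r2:Mul2,r3:6,r4:3
c3: issue SUB r1<-Add1 | r0:1,r1:Add1,r2:Mul2,r3:6,r4:3
c4: stall | r0:1,r1:Add1,r2:Mul2,r3:6,r4:3
c5: stall | r0:1,r1:Add1,r2:Mul2,r3:6,r4:3
c6: CDB Add1=3; stall | r0:1,r1:3,r2:Mul2,r3:6,r4:3
c7: CDB Mul1=42; issue MUL r3<-Mul1 | r0:1,r1:3,r2:Mul2,r3:Mul1,r4:3
c8: CDB Mul2=12; issue MUL r1<-Mul2 | r0:1,r1:Mul2,r2:12,r3:Mul1,r4:3
c9: issue ADD r4<-Add1 | r0:1,r1:Mul2,r2:12,r3:Mul1,r4:Add1
c10: issue SUB r3<-Add2 | r0:1,r1:Mul2,r2:12,r3:Add2,r4:Add1
c11: - | r0:1,r1:Mul2,r2:12,r3:Add2,r4:Add1

STATUS = TAG Add2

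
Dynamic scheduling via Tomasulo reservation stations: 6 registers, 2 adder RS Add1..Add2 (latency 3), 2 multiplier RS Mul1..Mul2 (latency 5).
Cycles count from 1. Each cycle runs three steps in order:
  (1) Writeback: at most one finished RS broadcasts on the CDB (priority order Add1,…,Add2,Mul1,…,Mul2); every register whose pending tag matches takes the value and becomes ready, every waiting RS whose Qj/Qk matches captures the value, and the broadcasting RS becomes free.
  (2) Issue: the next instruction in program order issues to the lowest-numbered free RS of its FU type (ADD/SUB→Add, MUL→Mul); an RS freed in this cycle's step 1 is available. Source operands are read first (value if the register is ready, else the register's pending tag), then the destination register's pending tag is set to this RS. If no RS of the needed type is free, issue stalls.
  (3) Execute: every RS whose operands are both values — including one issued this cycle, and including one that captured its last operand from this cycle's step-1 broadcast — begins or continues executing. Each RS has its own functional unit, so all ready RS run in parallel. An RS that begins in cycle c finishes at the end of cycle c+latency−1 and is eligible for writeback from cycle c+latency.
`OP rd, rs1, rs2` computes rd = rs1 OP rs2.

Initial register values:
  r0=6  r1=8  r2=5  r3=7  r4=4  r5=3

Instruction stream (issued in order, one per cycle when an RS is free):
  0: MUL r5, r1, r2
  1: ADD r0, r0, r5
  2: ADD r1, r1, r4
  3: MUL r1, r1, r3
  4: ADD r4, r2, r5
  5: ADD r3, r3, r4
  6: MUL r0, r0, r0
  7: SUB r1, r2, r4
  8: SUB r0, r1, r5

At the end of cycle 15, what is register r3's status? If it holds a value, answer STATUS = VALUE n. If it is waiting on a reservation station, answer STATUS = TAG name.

c1: issue MUL r5<-Mul1 | r0:6,r1:8,r2:5,r3:7,r4:4,r5:Mul1
c2: issue ADD r0<-Add1 | r0:Add1,r1:8,r2:5,r3:7,r4:4,r5:Mul1
c3: issue ADD r1<-Add2 | r0:Add1,r1:Add2,r2:5,r3:7,r4:4,r5:Mul1
c4: issue MUL r1<-Mul2 | r0:Add1,r1:Mul2,r2:5,r3:7,r4:4,r5:Mul1
c5: stall | r0:Add1,r1:Mul2,r2:5,r3:7,r4:4,r5:Mul1
c6: CDB Add2=12; issue ADD r4<-Add2 | r0:Add1,r1:Mul2,r2:5,r3:7,r4:Add2,r5:Mul1
c7: CDB Mul1=40; stall | r0:Add1,r1:Mul2,r2:5,r3:7,r4:Add2,r5:40
c8: stall | r0:Add1,r1:Mul2,r2:5,r3:7,r4:Add2,r5:40
c9: stall | r0:Add1,r1:Mul2,r2:5,r3:7,r4:Add2,r5:40
c10: CDB Add1=46; issue ADD r3<-Add1 | r0:46,r1:Mul2,r2:5,r3:Add1,r4:Add2,r5:40
c11: CDB Add2=45; issue MUL r0<-Mul1 | r0:Mul1,r1:Mul2,r2:5,r3:Add1,r4:45,r5:40
c12: CDB Mul2=84; issue SUB r1<-Add2 | r0:Mul1,r1:Add2,r2:5,r3:Add1,r4:45,r5:40
c13: stall | r0:Mul1,r1:Add2,r2:5,r3:Add1,r4:45,r5:40
c14: CDB Add1=52; issue SUB r0<-Add1 | r0:Add1,r1:Add2,r2:5,r3:52,r4:45,r5:40
c15: CDB Add2=-40 | r0:Add1,r1:-40,r2:5,r3:52,r4:45,r5:40

STATUS = VALUE 52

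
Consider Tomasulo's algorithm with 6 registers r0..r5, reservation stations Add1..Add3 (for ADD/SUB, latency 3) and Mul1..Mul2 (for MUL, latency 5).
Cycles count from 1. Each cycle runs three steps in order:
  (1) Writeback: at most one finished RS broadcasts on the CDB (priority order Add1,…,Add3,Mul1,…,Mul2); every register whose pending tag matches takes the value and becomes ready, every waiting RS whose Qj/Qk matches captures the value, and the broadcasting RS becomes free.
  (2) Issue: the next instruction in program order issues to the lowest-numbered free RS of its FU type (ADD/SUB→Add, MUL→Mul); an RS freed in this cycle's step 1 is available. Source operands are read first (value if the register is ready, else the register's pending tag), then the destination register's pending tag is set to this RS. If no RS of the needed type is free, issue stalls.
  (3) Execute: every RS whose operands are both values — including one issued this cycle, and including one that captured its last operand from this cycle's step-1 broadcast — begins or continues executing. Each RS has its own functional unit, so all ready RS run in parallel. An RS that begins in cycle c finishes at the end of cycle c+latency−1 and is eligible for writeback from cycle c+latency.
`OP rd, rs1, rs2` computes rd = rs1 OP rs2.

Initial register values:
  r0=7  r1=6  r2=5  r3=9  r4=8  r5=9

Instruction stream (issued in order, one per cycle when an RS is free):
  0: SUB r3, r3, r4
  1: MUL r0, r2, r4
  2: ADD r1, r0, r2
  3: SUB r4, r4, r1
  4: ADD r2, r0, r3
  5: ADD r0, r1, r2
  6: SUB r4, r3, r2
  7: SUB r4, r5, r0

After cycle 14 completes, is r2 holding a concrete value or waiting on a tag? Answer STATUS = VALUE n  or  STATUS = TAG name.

c1: issue SUB r3<-Add1 | r0:7,r1:6,r2:5,r3:Add1,r4:8,r5:9
c2: issue MUL r0<-Mul1 | r0:Mul1,r1:6,r2:5,r3:Add1,r4:8,r5:9
c3: issue ADD r1<-Add2 | r0:Mul1,r1:Add2,r2:5,r3:Add1,r4:8,r5:9
c4: CDB Add1=1; issue SUB r4<-Add1 | r0:Mul1,r1:Add2,r2:5,r3:1,r4:Add1,r5:9
c5: issue ADD r2<-Add3 | r0:Mul1,r1:Add2,r2:Add3,r3:1,r4:Add1,r5:9
c6: stall | r0:Mul1,r1:Add2,r2:Add3,r3:1,r4:Add1,r5:9
c7: CDB Mul1=40; stall | r0:40,r1:Add2,r2:Add3,r3:1,r4:Add1,r5:9
c8: stall | r0:40,r1:Add2,r2:Add3,r3:1,r4:Add1,r5:9
c9: stall | r0:40,r1:Add2,r2:Add3,r3:1,r4:Add1,r5:9
c10: CDB Add2=45; issue ADD r0<-Add2 | r0:Add2,r1:45,r2:Add3,r3:1,r4:Add1,r5:9
c11: CDB Add3=41; issue SUB r4<-Add3 | r0:Add2,r1:45,r2:41,r3:1,r4:Add3,r5:9
c12: stall | r0:Add2,r1:45,r2:41,r3:1,r4:Add3,r5:9
c13: CDB Add1=-37; issue SUB r4<-Add1 | r0:Add2,r1:45,r2:41,r3:1,r4:Add1,r5:9
c14: CDB Add2=86 | r0:86,r1:45,r2:41,r3:1,r4:Add1,r5:9

STATUS = VALUE 41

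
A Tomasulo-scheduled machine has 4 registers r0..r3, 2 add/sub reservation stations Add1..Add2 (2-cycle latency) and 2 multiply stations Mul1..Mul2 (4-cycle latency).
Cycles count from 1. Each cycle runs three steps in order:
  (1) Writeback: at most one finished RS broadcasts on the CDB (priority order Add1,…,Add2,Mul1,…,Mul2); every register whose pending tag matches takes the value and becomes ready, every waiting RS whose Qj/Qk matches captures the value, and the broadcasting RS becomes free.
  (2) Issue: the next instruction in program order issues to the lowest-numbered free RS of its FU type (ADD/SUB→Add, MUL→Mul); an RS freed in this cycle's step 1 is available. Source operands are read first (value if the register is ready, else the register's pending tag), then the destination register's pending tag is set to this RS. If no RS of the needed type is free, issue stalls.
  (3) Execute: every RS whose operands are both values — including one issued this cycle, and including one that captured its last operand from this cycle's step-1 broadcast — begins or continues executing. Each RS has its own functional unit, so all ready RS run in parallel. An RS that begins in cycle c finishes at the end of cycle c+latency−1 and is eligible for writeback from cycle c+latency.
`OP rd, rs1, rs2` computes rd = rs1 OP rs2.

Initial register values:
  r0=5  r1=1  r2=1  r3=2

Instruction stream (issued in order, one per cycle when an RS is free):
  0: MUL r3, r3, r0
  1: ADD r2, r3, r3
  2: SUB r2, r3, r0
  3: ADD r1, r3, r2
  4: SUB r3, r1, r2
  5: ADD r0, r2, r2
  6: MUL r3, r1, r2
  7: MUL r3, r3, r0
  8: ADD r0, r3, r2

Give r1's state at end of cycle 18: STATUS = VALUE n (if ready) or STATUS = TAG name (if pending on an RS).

STATUS = VALUE 15

c1: issue MUL r3<-Mul1 | r0:5,r1:1,r2:1,r3:Mul1
c2: issue ADD r2<-Add1 | r0:5,r1:1,r2:Add1,r3:Mul1
c3: issue SUB r2<-Add2 | r0:5,r1:1,r2:Add2,r3:Mul1
c4: stall | r0:5,r1:1,r2:Add2,r3:Mul1
c5: CDB Mul1=10; stall | r0:5,r1:1,r2:Add2,r3:10
c6: stall | r0:5,r1:1,r2:Add2,r3:10
c7: CDB Add1=20; issue ADD r1<-Add1 | r0:5,r1:Add1,r2:Add2,r3:10
c8: CDB Add2=5; issue SUB r3<-Add2 | r0:5,r1:Add1,r2:5,r3:Add2
c9: stall | r0:5,r1:Add1,r2:5,r3:Add2
c10: CDB Add1=15; issue ADD r0<-Add1 | r0:Add1,r1:15,r2:5,r3:Add2
c11: issue MUL r3<-Mul1 | r0:Add1,r1:15,r2:5,r3:Mul1
c12: CDB Add1=10; issue MUL r3<-Mul2 | r0:10,r1:15,r2:5,r3:Mul2
c13: CDB Add2=10; issue ADD r0<-Add1 | r0:Add1,r1:15,r2:5,r3:Mul2
c14: - | r0:Add1,r1:15,r2:5,r3:Mul2
c15: CDB Mul1=75 | r0:Add1,r1:15,r2:5,r3:Mul2
c16: - | r0:Add1,r1:15,r2:5,r3:Mul2
c17: - | r0:Add1,r1:15,r2:5,r3:Mul2
c18: - | r0:Add1,r1:15,r2:5,r3:Mul2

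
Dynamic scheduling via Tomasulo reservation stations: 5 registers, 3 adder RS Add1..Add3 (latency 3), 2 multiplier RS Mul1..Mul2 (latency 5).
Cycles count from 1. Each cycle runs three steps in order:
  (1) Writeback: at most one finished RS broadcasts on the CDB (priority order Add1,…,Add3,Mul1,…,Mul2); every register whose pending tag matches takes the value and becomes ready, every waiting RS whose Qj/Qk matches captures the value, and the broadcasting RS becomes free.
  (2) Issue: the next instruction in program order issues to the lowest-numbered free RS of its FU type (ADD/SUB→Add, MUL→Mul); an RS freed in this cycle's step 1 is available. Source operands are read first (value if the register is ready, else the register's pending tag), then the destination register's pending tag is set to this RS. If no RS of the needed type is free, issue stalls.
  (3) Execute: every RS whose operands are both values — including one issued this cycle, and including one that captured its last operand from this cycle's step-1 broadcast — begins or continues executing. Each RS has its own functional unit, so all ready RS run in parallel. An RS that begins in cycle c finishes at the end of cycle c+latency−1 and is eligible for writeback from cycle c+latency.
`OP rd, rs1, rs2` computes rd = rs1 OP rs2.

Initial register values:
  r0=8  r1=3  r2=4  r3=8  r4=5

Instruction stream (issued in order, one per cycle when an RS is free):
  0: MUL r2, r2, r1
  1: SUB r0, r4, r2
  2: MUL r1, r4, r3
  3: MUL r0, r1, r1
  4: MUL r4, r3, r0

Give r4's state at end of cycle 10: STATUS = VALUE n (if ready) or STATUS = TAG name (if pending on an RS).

c1: issue MUL r2<-Mul1 | r0:8,r1:3,r2:Mul1,r3:8,r4:5
c2: issue SUB r0<-Add1 | r0:Add1,r1:3,r2:Mul1,r3:8,r4:5
c3: issue MUL r1<-Mul2 | r0:Add1,r1:Mul2,r2:Mul1,r3:8,r4:5
c4: stall | r0:Add1,r1:Mul2,r2:Mul1,r3:8,r4:5
c5: stall | r0:Add1,r1:Mul2,r2:Mul1,r3:8,r4:5
c6: CDB Mul1=12; issue MUL r0<-Mul1 | r0:Mul1,r1:Mul2,r2:12,r3:8,r4:5
c7: stall | r0:Mul1,r1:Mul2,r2:12,r3:8,r4:5
c8: CDB Mul2=40; issue MUL r4<-Mul2 | r0:Mul1,r1:40,r2:12,r3:8,r4:Mul2
c9: CDB Add1=-7 | r0:Mul1,r1:40,r2:12,r3:8,r4:Mul2
c10: - | r0:Mul1,r1:40,r2:12,r3:8,r4:Mul2

STATUS = TAG Mul2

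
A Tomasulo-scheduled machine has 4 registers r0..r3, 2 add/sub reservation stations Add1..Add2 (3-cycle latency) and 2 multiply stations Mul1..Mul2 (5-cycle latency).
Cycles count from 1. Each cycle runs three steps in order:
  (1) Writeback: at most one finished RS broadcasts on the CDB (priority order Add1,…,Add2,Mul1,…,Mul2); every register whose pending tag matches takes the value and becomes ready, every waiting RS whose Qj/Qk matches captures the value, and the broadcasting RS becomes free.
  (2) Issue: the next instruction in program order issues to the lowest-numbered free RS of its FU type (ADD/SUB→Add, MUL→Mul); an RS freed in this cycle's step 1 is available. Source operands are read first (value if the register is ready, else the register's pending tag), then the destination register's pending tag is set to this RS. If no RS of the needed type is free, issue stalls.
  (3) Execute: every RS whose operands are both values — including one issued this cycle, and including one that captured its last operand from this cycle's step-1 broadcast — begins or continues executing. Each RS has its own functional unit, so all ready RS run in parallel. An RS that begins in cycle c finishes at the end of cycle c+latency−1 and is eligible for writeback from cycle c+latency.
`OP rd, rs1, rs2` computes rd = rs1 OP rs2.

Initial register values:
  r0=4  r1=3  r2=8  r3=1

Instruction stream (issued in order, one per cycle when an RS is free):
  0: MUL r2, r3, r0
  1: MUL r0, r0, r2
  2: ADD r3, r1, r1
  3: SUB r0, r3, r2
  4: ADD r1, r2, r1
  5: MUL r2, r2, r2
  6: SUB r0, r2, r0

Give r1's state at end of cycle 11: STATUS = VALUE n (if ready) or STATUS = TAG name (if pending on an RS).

STATUS = VALUE 7

c1: issue MUL r2<-Mul1 | r0:4,r1:3,r2:Mul1,r3:1
c2: issue MUL r0<-Mul2 | r0:Mul2,r1:3,r2:Mul1,r3:1
c3: issue ADD r3<-Add1 | r0:Mul2,r1:3,r2:Mul1,r3:Add1
c4: issue SUB r0<-Add2 | r0:Add2,r1:3,r2:Mul1,r3:Add1
c5: stall | r0:Add2,r1:3,r2:Mul1,r3:Add1
c6: CDB Add1=6; issue ADD r1<-Add1 | r0:Add2,r1:Add1,r2:Mul1,r3:6
c7: CDB Mul1=4; issue MUL r2<-Mul1 | r0:Add2,r1:Add1,r2:Mul1,r3:6
c8: stall | r0:Add2,r1:Add1,r2:Mul1,r3:6
c9: stall | r0:Add2,r1:Add1,r2:Mul1,r3:6
c10: CDB Add1=7; issue SUB r0<-Add1 | r0:Add1,r1:7,r2:Mul1,r3:6
c11: CDB Add2=2 | r0:Add1,r1:7,r2:Mul1,r3:6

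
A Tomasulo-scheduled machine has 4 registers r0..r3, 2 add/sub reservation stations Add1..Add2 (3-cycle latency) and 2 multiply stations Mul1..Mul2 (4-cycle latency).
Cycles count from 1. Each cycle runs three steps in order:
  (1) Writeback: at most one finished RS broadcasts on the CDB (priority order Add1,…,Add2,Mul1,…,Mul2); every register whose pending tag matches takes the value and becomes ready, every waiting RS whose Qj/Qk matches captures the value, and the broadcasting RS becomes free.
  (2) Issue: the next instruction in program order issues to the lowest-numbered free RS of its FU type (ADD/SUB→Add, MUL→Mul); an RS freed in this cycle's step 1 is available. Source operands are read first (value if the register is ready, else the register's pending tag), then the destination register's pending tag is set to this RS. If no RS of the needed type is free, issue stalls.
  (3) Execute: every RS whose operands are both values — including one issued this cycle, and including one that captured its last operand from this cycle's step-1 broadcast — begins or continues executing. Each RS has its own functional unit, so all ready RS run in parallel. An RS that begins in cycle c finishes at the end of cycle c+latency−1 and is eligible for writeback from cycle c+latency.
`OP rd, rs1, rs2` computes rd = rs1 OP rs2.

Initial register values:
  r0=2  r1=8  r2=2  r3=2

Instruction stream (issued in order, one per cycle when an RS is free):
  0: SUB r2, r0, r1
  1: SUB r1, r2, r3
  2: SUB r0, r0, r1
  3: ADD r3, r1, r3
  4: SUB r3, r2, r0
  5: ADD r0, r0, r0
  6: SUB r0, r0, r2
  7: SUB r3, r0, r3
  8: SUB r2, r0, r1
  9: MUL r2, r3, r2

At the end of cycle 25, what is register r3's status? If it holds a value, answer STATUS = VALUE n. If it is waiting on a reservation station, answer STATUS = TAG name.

  c1: issue SUB r2<-Add1  regs: r0:2,r1:8,r2:Add1,r3:2
  c2: issue SUB r1<-Add2  regs: r0:2,r1:Add2,r2:Add1,r3:2
  c3: stall  regs: r0:2,r1:Add2,r2:Add1,r3:2
  c4: CDB Add1=-6; issue SUB r0<-Add1  regs: r0:Add1,r1:Add2,r2:-6,r3:2
  c5: stall  regs: r0:Add1,r1:Add2,r2:-6,r3:2
  c6: stall  regs: r0:Add1,r1:Add2,r2:-6,r3:2
  c7: CDB Add2=-8; issue ADD r3<-Add2  regs: r0:Add1,r1:-8,r2:-6,r3:Add2
  c8: stall  regs: r0:Add1,r1:-8,r2:-6,r3:Add2
  c9: stall  regs: r0:Add1,r1:-8,r2:-6,r3:Add2
  c10: CDB Add1=10; issue SUB r3<-Add1  regs: r0:10,r1:-8,r2:-6,r3:Add1
  c11: CDB Add2=-6; issue ADD r0<-Add2  regs: r0:Add2,r1:-8,r2:-6,r3:Add1
  c12: stall  regs: r0:Add2,r1:-8,r2:-6,r3:Add1
  c13: CDB Add1=-16; issue SUB r0<-Add1  regs: r0:Add1,r1:-8,r2:-6,r3:-16
  c14: CDB Add2=20; issue SUB r3<-Add2  regs: r0:Add1,r1:-8,r2:-6,r3:Add2
  c15: stall  regs: r0:Add1,r1:-8,r2:-6,r3:Add2
  c16: stall  regs: r0:Add1,r1:-8,r2:-6,r3:Add2
  c17: CDB Add1=26; issue SUB r2<-Add1  regs: r0:26,r1:-8,r2:Add1,r3:Add2
  c18: issue MUL r2<-Mul1  regs: r0:26,r1:-8,r2:Mul1,r3:Add2
  c19: -  regs: r0:26,r1:-8,r2:Mul1,r3:Add2
  c20: CDB Add1=34  regs: r0:26,r1:-8,r2:Mul1,r3:Add2
  c21: CDB Add2=42  regs: r0:26,r1:-8,r2:Mul1,r3:42
  c22: -  regs: r0:26,r1:-8,r2:Mul1,r3:42
  c23: -  regs: r0:26,r1:-8,r2:Mul1,r3:42
  c24: -  regs: r0:26,r1:-8,r2:Mul1,r3:42
  c25: CDB Mul1=1428  regs: r0:26,r1:-8,r2:1428,r3:42

STATUS = VALUE 42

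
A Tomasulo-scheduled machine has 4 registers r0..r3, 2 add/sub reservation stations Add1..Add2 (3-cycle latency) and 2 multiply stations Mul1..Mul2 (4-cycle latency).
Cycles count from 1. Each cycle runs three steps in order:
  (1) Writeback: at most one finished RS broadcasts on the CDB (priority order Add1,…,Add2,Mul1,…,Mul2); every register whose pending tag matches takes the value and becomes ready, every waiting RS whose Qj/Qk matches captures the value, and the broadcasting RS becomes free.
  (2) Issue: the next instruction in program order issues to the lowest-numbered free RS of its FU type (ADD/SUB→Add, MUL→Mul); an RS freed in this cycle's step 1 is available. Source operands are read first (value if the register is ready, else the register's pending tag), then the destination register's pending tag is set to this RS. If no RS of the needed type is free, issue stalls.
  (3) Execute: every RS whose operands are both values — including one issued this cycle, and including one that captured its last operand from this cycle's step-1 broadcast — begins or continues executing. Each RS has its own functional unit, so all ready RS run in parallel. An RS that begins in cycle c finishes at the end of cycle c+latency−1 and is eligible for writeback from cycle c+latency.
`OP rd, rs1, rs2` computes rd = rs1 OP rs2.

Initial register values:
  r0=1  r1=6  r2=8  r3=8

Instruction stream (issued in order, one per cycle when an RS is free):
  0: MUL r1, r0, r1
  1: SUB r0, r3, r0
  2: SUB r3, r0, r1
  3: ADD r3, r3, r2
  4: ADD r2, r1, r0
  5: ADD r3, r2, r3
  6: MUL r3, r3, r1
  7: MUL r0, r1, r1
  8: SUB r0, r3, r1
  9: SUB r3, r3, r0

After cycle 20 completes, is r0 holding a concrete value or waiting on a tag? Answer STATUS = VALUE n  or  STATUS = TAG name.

STATUS = TAG Add2

cycle 1: issue MUL r1<-Mul1 // r0:1,r1:Mul1,r2:8,r3:8
cycle 2: issue SUB r0<-Add1 // r0:Add1,r1:Mul1,r2:8,r3:8
cycle 3: issue SUB r3<-Add2 // r0:Add1,r1:Mul1,r2:8,r3:Add2
cycle 4: stall // r0:Add1,r1:Mul1,r2:8,r3:Add2
cycle 5: CDB Add1=7; issue ADD r3<-Add1 // r0:7,r1:Mul1,r2:8,r3:Add1
cycle 6: CDB Mul1=6; stall // r0:7,r1:6,r2:8,r3:Add1
cycle 7: stall // r0:7,r1:6,r2:8,r3:Add1
cycle 8: stall // r0:7,r1:6,r2:8,r3:Add1
cycle 9: CDB Add2=1; issue ADD r2<-Add2 // r0:7,r1:6,r2:Add2,r3:Add1
cycle 10: stall // r0:7,r1:6,r2:Add2,r3:Add1
cycle 11: stall // r0:7,r1:6,r2:Add2,r3:Add1
cycle 12: CDB Add1=9; issue ADD r3<-Add1 // r0:7,r1:6,r2:Add2,r3:Add1
cycle 13: CDB Add2=13; issue MUL r3<-Mul1 // r0:7,r1:6,r2:13,r3:Mul1
cycle 14: issue MUL r0<-Mul2 // r0:Mul2,r1:6,r2:13,r3:Mul1
cycle 15: issue SUB r0<-Add2 // r0:Add2,r1:6,r2:13,r3:Mul1
cycle 16: CDB Add1=22; issue SUB r3<-Add1 // r0:Add2,r1:6,r2:13,r3:Add1
cycle 17: - // r0:Add2,r1:6,r2:13,r3:Add1
cycle 18: CDB Mul2=36 // r0:Add2,r1:6,r2:13,r3:Add1
cycle 19: - // r0:Add2,r1:6,r2:13,r3:Add1
cycle 20: CDB Mul1=132 // r0:Add2,r1:6,r2:13,r3:Add1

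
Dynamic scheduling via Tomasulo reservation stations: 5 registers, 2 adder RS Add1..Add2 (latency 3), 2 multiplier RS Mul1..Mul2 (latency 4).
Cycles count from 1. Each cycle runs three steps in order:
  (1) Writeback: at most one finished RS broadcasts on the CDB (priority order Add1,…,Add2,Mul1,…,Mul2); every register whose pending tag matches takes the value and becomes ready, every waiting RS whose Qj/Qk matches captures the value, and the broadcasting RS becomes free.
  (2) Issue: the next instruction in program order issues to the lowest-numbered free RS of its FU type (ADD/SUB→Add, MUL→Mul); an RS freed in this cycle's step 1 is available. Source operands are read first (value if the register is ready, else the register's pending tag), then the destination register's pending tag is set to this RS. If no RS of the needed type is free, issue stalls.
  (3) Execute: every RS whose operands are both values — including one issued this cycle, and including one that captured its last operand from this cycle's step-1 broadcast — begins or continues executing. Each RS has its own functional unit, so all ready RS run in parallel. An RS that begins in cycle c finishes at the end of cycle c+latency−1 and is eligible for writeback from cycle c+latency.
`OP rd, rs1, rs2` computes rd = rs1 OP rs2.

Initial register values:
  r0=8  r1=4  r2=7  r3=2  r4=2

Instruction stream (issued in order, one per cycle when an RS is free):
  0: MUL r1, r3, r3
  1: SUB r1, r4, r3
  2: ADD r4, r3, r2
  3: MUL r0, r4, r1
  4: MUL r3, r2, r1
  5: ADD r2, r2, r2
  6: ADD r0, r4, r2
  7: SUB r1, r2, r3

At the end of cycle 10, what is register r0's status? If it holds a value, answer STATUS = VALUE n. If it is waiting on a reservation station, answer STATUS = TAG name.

cycle 1: issue MUL r1<-Mul1 // r0:8,r1:Mul1,r2:7,r3:2,r4:2
cycle 2: issue SUB r1<-Add1 // r0:8,r1:Add1,r2:7,r3:2,r4:2
cycle 3: issue ADD r4<-Add2 // r0:8,r1:Add1,r2:7,r3:2,r4:Add2
cycle 4: issue MUL r0<-Mul2 // r0:Mul2,r1:Add1,r2:7,r3:2,r4:Add2
cycle 5: CDB Add1=0; stall // r0:Mul2,r1:0,r2:7,r3:2,r4:Add2
cycle 6: CDB Add2=9; stall // r0:Mul2,r1:0,r2:7,r3:2,r4:9
cycle 7: CDB Mul1=4; issue MUL r3<-Mul1 // r0:Mul2,r1:0,r2:7,r3:Mul1,r4:9
cycle 8: issue ADD r2<-Add1 // r0:Mul2,r1:0,r2:Add1,r3:Mul1,r4:9
cycle 9: issue ADD r0<-Add2 // r0:Add2,r1:0,r2:Add1,r3:Mul1,r4:9
cycle 10: CDB Mul2=0; stall // r0:Add2,r1:0,r2:Add1,r3:Mul1,r4:9

STATUS = TAG Add2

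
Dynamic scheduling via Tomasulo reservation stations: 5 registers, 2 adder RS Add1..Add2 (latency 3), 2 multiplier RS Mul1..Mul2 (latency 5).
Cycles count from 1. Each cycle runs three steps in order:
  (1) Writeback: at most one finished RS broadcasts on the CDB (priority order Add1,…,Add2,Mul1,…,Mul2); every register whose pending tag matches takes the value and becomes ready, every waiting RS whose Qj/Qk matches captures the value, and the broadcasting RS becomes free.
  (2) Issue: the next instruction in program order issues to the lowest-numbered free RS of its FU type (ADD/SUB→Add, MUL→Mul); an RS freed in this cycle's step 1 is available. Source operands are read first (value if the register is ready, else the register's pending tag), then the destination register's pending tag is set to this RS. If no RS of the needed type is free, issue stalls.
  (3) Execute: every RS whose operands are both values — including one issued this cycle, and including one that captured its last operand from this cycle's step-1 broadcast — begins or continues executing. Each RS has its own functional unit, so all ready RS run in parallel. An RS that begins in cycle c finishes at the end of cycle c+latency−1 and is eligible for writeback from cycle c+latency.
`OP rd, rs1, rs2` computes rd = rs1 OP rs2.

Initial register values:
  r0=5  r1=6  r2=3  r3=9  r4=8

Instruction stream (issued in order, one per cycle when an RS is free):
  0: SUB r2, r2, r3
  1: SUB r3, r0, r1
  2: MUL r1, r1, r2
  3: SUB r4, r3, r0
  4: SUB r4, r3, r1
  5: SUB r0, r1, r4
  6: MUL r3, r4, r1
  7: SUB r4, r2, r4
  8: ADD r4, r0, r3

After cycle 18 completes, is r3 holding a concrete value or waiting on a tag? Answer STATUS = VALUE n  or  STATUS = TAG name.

STATUS = VALUE -1260

cycle 1: issue SUB r2<-Add1 // r0:5,r1:6,r2:Add1,r3:9,r4:8
cycle 2: issue SUB r3<-Add2 // r0:5,r1:6,r2:Add1,r3:Add2,r4:8
cycle 3: issue MUL r1<-Mul1 // r0:5,r1:Mul1,r2:Add1,r3:Add2,r4:8
cycle 4: CDB Add1=-6; issue SUB r4<-Add1 // r0:5,r1:Mul1,r2:-6,r3:Add2,r4:Add1
cycle 5: CDB Add2=-1; issue SUB r4<-Add2 // r0:5,r1:Mul1,r2:-6,r3:-1,r4:Add2
cycle 6: stall // r0:5,r1:Mul1,r2:-6,r3:-1,r4:Add2
cycle 7: stall // r0:5,r1:Mul1,r2:-6,r3:-1,r4:Add2
cycle 8: CDB Add1=-6; issue SUB r0<-Add1 // r0:Add1,r1:Mul1,r2:-6,r3:-1,r4:Add2
cycle 9: CDB Mul1=-36; issue MUL r3<-Mul1 // r0:Add1,r1:-36,r2:-6,r3:Mul1,r4:Add2
cycle 10: stall // r0:Add1,r1:-36,r2:-6,r3:Mul1,r4:Add2
cycle 11: stall // r0:Add1,r1:-36,r2:-6,r3:Mul1,r4:Add2
cycle 12: CDB Add2=35; issue SUB r4<-Add2 // r0:Add1,r1:-36,r2:-6,r3:Mul1,r4:Add2
cycle 13: stall // r0:Add1,r1:-36,r2:-6,r3:Mul1,r4:Add2
cycle 14: stall // r0:Add1,r1:-36,r2:-6,r3:Mul1,r4:Add2
cycle 15: CDB Add1=-71; issue ADD r4<-Add1 // r0:-71,r1:-36,r2:-6,r3:Mul1,r4:Add1
cycle 16: CDB Add2=-41 // r0:-71,r1:-36,r2:-6,r3:Mul1,r4:Add1
cycle 17: CDB Mul1=-1260 // r0:-71,r1:-36,r2:-6,r3:-1260,r4:Add1
cycle 18: - // r0:-71,r1:-36,r2:-6,r3:-1260,r4:Add1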